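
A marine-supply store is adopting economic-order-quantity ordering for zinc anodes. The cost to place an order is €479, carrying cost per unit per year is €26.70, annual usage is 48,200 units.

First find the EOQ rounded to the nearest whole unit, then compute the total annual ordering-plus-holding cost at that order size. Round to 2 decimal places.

Optimal lot size Q* = (2 × 48,200 × €479 / €26.7)^½ ≈ 1,315.08 → Q = 1,315 units
Annual ordering cost = (D/Q)·S = (48,200/1,315) × 479 = €17,557.26
Annual holding cost  = (Q/2)·H = (1,315/2) × 26.7 = €17,555.25
Total = €17,557.26 + €17,555.25 = €35,112.51

€35,112.51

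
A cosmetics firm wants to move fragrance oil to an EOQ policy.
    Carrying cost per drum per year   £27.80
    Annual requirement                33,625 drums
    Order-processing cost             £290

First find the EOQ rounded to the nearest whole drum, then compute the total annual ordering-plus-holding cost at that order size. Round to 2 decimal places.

Q* = √(2·D·S / H) = √(2·33,625·290 / 27.8) = √701,528.8 ≈ 837.57 → Q = 838 drums
Ordering: D/Q × S = 33,625/838 × £290 = £11,636.34
Holding:  Q/2 × H = 838/2 × £27.8 = £11,648.20
Total = £11,636.34 + £11,648.20 = £23,284.54

£23,284.54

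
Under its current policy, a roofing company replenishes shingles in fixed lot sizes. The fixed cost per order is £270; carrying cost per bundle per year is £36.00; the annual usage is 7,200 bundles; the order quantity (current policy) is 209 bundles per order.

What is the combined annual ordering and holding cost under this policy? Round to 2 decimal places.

Orders/yr = 7,200/209 = 34.450; ordering cost = 34.450 × £270 = £9,301.44
Average inventory = 209/2 = 104.5; holding cost = 104.5 × £36 = £3,762.00
Total = £9,301.44 + £3,762.00 = £13,063.44

£13,063.44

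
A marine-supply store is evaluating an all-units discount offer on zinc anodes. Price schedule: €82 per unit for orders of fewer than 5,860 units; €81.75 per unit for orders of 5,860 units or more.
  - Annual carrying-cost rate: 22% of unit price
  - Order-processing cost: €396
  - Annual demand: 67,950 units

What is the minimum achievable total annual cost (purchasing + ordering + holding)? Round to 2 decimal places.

€5,603,058.43

H₁ = 22%×€82 = €18.0400;  H₂ = 22%×€81.75 = €17.9850
EOQ₁ = √(2×67,950×396/18.0400) = 1,727.19  (< 5,860, feasible at tier 1)
EOQ₂ = √(2×67,950×396/17.9850) = 1,729.82  (< 5,860 → use Q = 5,860 at tier-2 price)
TC(tier 1 (EOQ₁), Q≈1,727.2) = €5,603,058.43
TC(tier 2, Q≈5,860.0) = €5,612,200.39
Minimum at tier 1 (EOQ₁): €5,603,058.43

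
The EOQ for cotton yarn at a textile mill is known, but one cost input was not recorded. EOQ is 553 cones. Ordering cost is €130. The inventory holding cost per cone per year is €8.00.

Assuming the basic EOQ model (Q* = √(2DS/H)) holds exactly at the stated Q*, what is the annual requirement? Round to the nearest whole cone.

EOQ relation: Q² = 2DS/H, so rearrange for the unknown.
D = Q²H / (2S) = 553² × 8 / (2 × 130) = 9,409.51

9,410 cones per year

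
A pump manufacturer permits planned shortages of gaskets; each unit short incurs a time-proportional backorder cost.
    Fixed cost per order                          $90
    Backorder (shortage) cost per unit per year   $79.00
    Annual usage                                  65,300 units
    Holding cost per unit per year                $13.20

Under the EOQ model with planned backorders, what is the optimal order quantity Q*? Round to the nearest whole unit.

Q* = √(2DS/H) · √((H + b)/b)
   = √(2 × 65,300 × 90 / 13.2) · √((13.2 + 79) / 79)
   = 943.639 × 1.0803 ≈ 1,019.43

1,019 units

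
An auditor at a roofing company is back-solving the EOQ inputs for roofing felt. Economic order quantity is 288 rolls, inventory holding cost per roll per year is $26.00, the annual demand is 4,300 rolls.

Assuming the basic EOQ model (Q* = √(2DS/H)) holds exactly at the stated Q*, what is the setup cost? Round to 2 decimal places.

Since Q* = (2DS/H)^½, squaring gives Q*²·H = 2DS.
S = Q²H / (2D) = 288² × 26 / (2 × 4,300) = 250.7609

$250.76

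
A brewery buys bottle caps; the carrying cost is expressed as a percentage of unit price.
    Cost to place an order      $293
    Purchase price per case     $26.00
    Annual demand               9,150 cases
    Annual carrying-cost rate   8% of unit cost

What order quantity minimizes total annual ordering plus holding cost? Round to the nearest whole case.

1,606 cases

H = i·C = 0.08 × $26 = $2.0800 per case-year
2DS/H = 2·9,150·293/2.08 = 2,577,836.54
EOQ = √2,577,836.54 ≈ 1,605.56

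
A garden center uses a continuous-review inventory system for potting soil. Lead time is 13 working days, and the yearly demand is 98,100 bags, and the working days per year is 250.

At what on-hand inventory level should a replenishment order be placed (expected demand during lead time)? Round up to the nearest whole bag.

5,102 bags

Daily demand d = 98,100 / 250 = 392.400 bags/day
Demand during lead time = 392.400 × 13 = 5,101.20
Reorder point = 5,101.20 → round up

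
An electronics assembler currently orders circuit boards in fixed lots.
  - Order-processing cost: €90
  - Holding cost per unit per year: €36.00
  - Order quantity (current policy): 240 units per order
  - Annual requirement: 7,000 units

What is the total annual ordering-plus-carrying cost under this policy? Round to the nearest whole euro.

€6,945

Ordering: D/Q × S = 7,000/240 × €90 = €2,625.00
Holding:  Q/2 × H = 240/2 × €36 = €4,320.00
Total = €2,625.00 + €4,320.00 = €6,945.00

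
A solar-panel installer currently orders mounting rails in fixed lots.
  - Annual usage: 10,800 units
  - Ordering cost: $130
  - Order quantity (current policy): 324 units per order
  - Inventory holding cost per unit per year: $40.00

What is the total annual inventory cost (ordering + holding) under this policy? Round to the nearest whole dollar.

Orders/yr = 10,800/324 = 33.333; ordering cost = 33.333 × $130 = $4,333.33
Average inventory = 324/2 = 162; holding cost = 162 × $40 = $6,480.00
Total = $4,333.33 + $6,480.00 = $10,813.33

$10,813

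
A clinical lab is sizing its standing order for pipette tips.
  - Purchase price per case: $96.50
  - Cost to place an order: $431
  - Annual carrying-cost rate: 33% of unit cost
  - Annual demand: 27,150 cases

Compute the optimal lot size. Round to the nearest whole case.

H = i·C = 0.33 × $96.5 = $31.8450 per case-year
EOQ = √(2DS/H) = √(2 × 27,150 × 431 / 31.845)
    = √(734,912.86) ≈ 857.27

857 cases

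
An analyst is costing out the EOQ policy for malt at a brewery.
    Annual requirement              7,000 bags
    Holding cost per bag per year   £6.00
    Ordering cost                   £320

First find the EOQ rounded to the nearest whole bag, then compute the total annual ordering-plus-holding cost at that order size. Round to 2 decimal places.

£5,184.59

Optimal lot size Q* = (2 × 7,000 × £320 / £6)^½ ≈ 864.10 → Q = 864 bags
Ordering: D/Q × S = 7,000/864 × £320 = £2,592.59
Holding:  Q/2 × H = 864/2 × £6 = £2,592.00
Total = £2,592.59 + £2,592.00 = £5,184.59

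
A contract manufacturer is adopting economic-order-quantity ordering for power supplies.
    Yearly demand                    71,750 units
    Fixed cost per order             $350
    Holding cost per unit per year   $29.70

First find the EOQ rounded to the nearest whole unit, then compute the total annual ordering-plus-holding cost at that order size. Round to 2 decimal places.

Optimal lot size Q* = (2 × 71,750 × $350 / $29.7)^½ ≈ 1,300.41 → Q = 1,300 units
Orders/yr = 71,750/1,300 = 55.192; ordering cost = 55.192 × $350 = $19,317.31
Average inventory = 1,300/2 = 650; holding cost = 650 × $29.7 = $19,305.00
Total = $19,317.31 + $19,305.00 = $38,622.31

$38,622.31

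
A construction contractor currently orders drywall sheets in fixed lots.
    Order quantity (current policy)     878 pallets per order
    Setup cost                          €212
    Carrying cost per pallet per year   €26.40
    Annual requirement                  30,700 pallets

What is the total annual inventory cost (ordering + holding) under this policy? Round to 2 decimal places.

€19,002.36

Annual ordering cost = (D/Q)·S = (30,700/878) × 212 = €7,412.76
Annual holding cost  = (Q/2)·H = (878/2) × 26.4 = €11,589.60
Total = €7,412.76 + €11,589.60 = €19,002.36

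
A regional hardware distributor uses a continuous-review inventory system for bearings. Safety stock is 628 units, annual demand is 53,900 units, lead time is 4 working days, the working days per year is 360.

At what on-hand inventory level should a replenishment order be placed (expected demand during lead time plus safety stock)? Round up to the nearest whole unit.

Daily demand d = 53,900 / 360 = 149.722 units/day
Demand during lead time = 149.722 × 4 = 598.89
Reorder point = 598.89 + 628 = 1,226.89 → round up

1,227 units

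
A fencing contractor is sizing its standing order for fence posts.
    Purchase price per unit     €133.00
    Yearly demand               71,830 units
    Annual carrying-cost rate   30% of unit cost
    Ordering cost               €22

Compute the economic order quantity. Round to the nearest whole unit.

H = i·C = 0.3 × €133 = €39.9000 per unit-year
EOQ = √(2DS/H) = √(2 × 71,830 × 22 / 39.9)
    = √(79,211.03) ≈ 281.44

281 units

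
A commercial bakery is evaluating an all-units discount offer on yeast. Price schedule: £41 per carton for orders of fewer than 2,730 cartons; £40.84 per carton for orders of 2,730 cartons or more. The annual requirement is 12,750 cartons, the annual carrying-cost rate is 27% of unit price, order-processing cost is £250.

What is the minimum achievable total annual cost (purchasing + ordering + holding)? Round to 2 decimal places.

H₁ = 27%×£41 = £11.0700;  H₂ = 27%×£40.84 = £11.0268
EOQ₁ = √(2×12,750×250/11.0700) = 758.87  (< 2,730, feasible at tier 1)
EOQ₂ = √(2×12,750×250/11.0268) = 760.35  (< 2,730 → use Q = 2,730 at tier-2 price)
TC(tier 1 (EOQ₁), Q≈758.9) = £531,150.67
TC(tier 2, Q≈2,730.0) = £536,929.16
Minimum at tier 1 (EOQ₁): £531,150.67

£531,150.67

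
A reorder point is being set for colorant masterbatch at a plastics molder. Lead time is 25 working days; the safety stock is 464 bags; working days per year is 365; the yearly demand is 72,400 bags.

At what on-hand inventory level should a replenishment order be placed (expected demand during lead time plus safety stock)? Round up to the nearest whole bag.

5,423 bags

Daily demand d = 72,400 / 365 = 198.356 bags/day
Demand during lead time = 198.356 × 25 = 4,958.90
Reorder point = 4,958.90 + 464 = 5,422.90 → round up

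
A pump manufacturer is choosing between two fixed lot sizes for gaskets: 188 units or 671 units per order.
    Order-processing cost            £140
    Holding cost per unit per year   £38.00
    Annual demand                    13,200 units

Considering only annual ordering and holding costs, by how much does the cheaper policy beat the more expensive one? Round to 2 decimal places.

£2,101.31

Annual cost at Q: ordering D·S/Q plus holding Q·H/2.
TC(188) = (13,200/188)×140 + (188/2)×38 = £13,401.79
TC(671) = (13,200/671)×140 + (671/2)×38 = £15,503.10
|ΔTC| = |£13,401.79 − £15,503.10| = £2,101.31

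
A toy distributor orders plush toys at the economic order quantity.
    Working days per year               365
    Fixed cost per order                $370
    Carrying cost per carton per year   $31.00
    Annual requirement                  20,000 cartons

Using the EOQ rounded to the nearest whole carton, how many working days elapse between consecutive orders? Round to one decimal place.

EOQ = √(2DS/H) = √(2 × 20,000 × 370 / 31)
    = √(477,419.35) ≈ 690.96 → Q = 691 cartons
T = Q/D × 365 days = 691/20,000 × 365 = 12.611 days

12.6 days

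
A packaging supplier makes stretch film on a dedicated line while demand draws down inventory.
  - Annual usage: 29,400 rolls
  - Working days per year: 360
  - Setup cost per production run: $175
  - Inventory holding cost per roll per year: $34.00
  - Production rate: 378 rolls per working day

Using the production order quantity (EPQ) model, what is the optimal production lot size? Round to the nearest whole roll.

621 rolls

d = 29,400/360 = 81.6667 rolls/day;  effective holding cost H(1 − d/p) = 34·(1 − 81.6667/378) = 26.65432
Q* = √(2DS / H_eff) = √(2·29,400·175 / 26.65432) ≈ 621.33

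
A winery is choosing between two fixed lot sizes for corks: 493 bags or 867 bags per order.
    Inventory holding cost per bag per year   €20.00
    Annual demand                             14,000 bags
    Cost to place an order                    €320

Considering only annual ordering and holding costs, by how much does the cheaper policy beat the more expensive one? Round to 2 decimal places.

€179.98

TC(Q) = (D/Q)S + (Q/2)H
TC(493) = (14,000/493)×320 + (493/2)×20 = €14,017.22
TC(867) = (14,000/867)×320 + (867/2)×20 = €13,837.24
Cheaper: Q = 867.  Difference = €179.98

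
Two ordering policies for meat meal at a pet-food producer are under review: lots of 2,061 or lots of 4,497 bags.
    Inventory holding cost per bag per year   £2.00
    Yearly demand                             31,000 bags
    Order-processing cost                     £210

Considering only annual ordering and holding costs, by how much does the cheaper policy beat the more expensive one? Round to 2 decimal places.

£724.97

Annual cost at Q: ordering D·S/Q plus holding Q·H/2.
TC(2,061) = (31,000/2,061)×210 + (2,061/2)×2 = £5,219.66
TC(4,497) = (31,000/4,497)×210 + (4,497/2)×2 = £5,944.63
Cheaper: Q = 2,061.  Difference = £724.97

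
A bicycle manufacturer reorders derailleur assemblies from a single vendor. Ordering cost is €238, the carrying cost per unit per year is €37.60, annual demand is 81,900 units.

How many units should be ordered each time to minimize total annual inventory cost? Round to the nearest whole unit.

1,018 units

2DS/H = 2·81,900·238/37.6 = 1,036,819.15
EOQ = √1,036,819.15 ≈ 1,018.24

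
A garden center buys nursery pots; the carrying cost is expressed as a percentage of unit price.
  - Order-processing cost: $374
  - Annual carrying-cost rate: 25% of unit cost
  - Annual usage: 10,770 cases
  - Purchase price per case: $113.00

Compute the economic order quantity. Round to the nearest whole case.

534 cases

Carrying cost H = $113 × 25% = $28.2500/case/yr
Optimal lot size Q* = (2 × 10,770 × $374 / $28.25)^½ ≈ 534.01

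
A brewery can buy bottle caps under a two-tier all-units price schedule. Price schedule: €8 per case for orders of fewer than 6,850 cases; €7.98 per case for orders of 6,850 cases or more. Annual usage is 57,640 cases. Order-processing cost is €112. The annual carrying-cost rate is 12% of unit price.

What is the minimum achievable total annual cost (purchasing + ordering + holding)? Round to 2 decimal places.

H₁ = 12%×€8 = €0.9600;  H₂ = 12%×€7.98 = €0.9576
EOQ₁ = √(2×57,640×112/0.9600) = 3,667.33  (< 6,850, feasible at tier 1)
EOQ₂ = √(2×57,640×112/0.9576) = 3,671.93  (< 6,850 → use Q = 6,850 at tier-2 price)
TC(tier 1 (EOQ₁), Q≈3,667.3) = €464,640.64
TC(tier 2, Q≈6,850.0) = €464,189.42
Minimum at tier 2: €464,189.42

€464,189.42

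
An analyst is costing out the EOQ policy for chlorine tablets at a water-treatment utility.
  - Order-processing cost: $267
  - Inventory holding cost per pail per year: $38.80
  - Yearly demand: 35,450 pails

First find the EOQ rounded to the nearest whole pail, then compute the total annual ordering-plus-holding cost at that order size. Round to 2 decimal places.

Optimal lot size Q* = (2 × 35,450 × $267 / $38.8)^½ ≈ 698.49 → Q = 698 pails
Orders/yr = 35,450/698 = 50.788; ordering cost = 50.788 × $267 = $13,560.39
Average inventory = 698/2 = 349; holding cost = 349 × $38.8 = $13,541.20
Total = $13,560.39 + $13,541.20 = $27,101.59

$27,101.59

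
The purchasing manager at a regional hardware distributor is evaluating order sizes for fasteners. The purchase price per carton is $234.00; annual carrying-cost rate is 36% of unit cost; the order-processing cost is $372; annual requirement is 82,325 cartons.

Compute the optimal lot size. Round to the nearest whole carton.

853 cartons

Holding cost per carton per year: H = 36% × $234 = $84.2400
2DS/H = 2·82,325·372/84.24 = 727,086.89
EOQ = √727,086.89 ≈ 852.69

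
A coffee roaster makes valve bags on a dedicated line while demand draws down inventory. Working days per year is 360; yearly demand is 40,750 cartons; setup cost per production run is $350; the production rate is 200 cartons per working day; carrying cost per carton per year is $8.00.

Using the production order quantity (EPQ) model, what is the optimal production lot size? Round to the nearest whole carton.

2,866 cartons

d = 40,750/360 = 113.1944 cartons/day;  effective holding cost H(1 − d/p) = 8·(1 − 113.1944/200) = 3.47222
Q* = √(2DS / H_eff) = √(2·40,750·350 / 3.47222) ≈ 2,866.22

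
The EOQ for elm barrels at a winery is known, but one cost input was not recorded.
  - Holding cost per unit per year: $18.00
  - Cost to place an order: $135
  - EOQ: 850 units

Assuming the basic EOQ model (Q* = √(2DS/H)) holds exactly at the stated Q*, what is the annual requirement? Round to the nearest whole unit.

From Q* = √(2DS/H) ⇒ Q*² = 2DS/H.
D = Q²H / (2S) = 850² × 18 / (2 × 135) = 48,166.67

48,167 units per year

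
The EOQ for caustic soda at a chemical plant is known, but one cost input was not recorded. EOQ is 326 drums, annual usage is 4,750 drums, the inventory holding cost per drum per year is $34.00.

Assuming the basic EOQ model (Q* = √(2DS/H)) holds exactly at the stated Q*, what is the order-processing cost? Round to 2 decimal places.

Since Q* = (2DS/H)^½, squaring gives Q*²·H = 2DS.
S = Q²H / (2D) = 326² × 34 / (2 × 4,750) = 380.3562

$380.36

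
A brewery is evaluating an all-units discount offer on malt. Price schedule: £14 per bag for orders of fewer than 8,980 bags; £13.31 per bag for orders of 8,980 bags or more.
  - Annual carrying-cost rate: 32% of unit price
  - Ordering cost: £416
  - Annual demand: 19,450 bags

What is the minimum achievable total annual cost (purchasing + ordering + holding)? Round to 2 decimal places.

H₁ = 32%×£14 = £4.4800;  H₂ = 32%×£13.31 = £4.2592
EOQ₁ = √(2×19,450×416/4.4800) = 1,900.56  (< 8,980, feasible at tier 1)
EOQ₂ = √(2×19,450×416/4.2592) = 1,949.20  (< 8,980 → use Q = 8,980 at tier-2 price)
TC(tier 1 (EOQ₁), Q≈1,900.6) = £280,814.53
TC(tier 2, Q≈8,980.0) = £278,904.33
Minimum at tier 2: £278,904.33

£278,904.33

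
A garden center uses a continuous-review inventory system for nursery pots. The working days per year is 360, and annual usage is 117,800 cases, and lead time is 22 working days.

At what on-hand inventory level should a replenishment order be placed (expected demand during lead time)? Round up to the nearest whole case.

7,199 cases

Daily demand d = 117,800 / 360 = 327.222 cases/day
Demand during lead time = 327.222 × 22 = 7,198.89
Reorder point = 7,198.89 → round up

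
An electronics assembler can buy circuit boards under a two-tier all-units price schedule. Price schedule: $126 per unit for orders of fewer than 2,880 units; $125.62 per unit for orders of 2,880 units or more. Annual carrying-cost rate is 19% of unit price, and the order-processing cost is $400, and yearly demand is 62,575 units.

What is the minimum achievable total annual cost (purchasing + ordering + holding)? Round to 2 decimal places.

H₁ = 19%×$126 = $23.9400;  H₂ = 19%×$125.62 = $23.8678
EOQ₁ = √(2×62,575×400/23.9400) = 1,446.05  (< 2,880, feasible at tier 1)
EOQ₂ = √(2×62,575×400/23.8678) = 1,448.24  (< 2,880 → use Q = 2,880 at tier-2 price)
TC(tier 1 (EOQ₁), Q≈1,446.1) = $7,919,068.44
TC(tier 2, Q≈2,880.0) = $7,903,732.10
Minimum at tier 2: $7,903,732.10

$7,903,732.10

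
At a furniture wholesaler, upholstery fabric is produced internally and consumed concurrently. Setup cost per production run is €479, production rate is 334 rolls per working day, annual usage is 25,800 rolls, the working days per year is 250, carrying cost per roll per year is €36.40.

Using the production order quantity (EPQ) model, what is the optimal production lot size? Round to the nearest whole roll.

Daily demand d = 25,800/250 = 103.200; p = 334; 1 − d/p = 0.69102
EPQ = √(2DS / (H(1 − d/p)))
    = √(2 × 25,800 × 479 / (36.4 × 0.69102)) ≈ 991.28

991 rolls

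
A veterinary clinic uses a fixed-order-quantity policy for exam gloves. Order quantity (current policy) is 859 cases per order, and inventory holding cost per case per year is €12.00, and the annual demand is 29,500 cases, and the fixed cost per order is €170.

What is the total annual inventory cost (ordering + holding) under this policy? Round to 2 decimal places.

€10,992.18

Annual ordering cost = (D/Q)·S = (29,500/859) × 170 = €5,838.18
Annual holding cost  = (Q/2)·H = (859/2) × 12 = €5,154.00
Total = €5,838.18 + €5,154.00 = €10,992.18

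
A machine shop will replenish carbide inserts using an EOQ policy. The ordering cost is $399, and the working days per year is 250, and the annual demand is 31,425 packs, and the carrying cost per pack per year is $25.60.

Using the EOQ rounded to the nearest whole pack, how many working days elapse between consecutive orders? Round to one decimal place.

EOQ = √(2DS/H) = √(2 × 31,425 × 399 / 25.6)
    = √(979,576.17) ≈ 989.74 → Q = 990 packs
Cycle time = (working days × Q)/D = (250 × 990) / 31,425 = 7.876 days

7.9 days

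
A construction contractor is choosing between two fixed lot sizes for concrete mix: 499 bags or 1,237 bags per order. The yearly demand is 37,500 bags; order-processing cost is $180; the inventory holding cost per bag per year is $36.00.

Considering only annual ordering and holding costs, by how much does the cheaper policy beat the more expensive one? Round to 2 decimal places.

$5,213.70

Annual cost at Q: ordering D·S/Q plus holding Q·H/2.
TC(499) = (37,500/499)×180 + (499/2)×36 = $22,509.05
TC(1,237) = (37,500/1,237)×180 + (1,237/2)×36 = $27,722.75
|ΔTC| = |$22,509.05 − $27,722.75| = $5,213.70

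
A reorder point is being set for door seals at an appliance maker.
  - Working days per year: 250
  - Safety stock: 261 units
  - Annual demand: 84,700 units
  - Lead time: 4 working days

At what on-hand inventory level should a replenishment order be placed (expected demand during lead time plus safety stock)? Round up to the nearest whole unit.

Daily demand d = 84,700 / 250 = 338.800 units/day
Demand during lead time = 338.800 × 4 = 1,355.20
Reorder point = 1,355.20 + 261 = 1,616.20 → round up

1,617 units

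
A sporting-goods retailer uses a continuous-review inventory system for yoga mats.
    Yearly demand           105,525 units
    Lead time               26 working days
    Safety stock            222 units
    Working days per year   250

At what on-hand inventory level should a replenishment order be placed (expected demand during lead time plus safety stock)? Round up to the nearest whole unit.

11,197 units

Daily demand d = 105,525 / 250 = 422.100 units/day
Demand during lead time = 422.100 × 26 = 10,974.60
Reorder point = 10,974.60 + 222 = 11,196.60 → round up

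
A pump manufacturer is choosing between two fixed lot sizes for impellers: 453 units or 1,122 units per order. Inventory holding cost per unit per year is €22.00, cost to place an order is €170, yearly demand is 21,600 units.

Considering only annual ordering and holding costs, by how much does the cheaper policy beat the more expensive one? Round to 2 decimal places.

For each Q, cost = (D/Q)·S + (Q/2)·H.
TC(453) = (21,600/453)×170 + (453/2)×22 = €13,088.96
TC(1,122) = (21,600/1,122)×170 + (1,122/2)×22 = €15,614.73
|ΔTC| = |€13,088.96 − €15,614.73| = €2,525.77

€2,525.77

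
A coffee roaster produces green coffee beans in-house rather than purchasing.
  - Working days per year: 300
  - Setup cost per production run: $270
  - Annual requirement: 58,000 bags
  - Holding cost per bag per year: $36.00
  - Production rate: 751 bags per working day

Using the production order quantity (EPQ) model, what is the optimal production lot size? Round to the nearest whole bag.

1,082 bags

Daily demand d = 58,000/300 = 193.333; p = 751; 1 − d/p = 0.74257
EPQ = √(2DS / (H(1 − d/p)))
    = √(2 × 58,000 × 270 / (36 × 0.74257)) ≈ 1,082.41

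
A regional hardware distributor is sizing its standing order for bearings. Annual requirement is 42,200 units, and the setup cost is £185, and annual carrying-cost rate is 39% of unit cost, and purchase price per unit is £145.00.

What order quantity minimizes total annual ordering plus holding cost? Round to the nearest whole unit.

525 units

Carrying cost H = £145 × 39% = £56.5500/unit/yr
EOQ = √(2DS/H) = √(2 × 42,200 × 185 / 56.55)
    = √(276,109.64) ≈ 525.46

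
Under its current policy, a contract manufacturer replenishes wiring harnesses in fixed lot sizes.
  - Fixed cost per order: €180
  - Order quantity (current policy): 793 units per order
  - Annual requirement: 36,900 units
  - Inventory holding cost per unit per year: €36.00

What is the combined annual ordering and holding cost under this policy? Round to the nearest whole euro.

€22,650

Orders/yr = 36,900/793 = 46.532; ordering cost = 46.532 × €180 = €8,375.79
Average inventory = 793/2 = 396.5; holding cost = 396.5 × €36 = €14,274.00
Total = €8,375.79 + €14,274.00 = €22,649.79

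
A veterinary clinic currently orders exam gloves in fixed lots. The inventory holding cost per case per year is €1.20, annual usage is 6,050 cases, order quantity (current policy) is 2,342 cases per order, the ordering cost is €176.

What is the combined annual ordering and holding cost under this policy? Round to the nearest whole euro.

Orders/yr = 6,050/2,342 = 2.583; ordering cost = 2.583 × €176 = €454.65
Average inventory = 2,342/2 = 1171; holding cost = 1171 × €1.2 = €1,405.20
Total = €454.65 + €1,405.20 = €1,859.85

€1,860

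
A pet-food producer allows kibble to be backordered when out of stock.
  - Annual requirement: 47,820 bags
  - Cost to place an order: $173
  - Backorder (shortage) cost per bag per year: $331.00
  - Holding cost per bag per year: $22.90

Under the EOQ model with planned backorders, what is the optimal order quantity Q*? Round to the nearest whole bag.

879 bags

Basic EOQ = √(2·47,820·173/22.9) = 850.012
Backorder adjustment √((H+b)/b) = √((22.9+331)/331) = 1.0340
Q* = 850.012 × 1.0340 ≈ 878.92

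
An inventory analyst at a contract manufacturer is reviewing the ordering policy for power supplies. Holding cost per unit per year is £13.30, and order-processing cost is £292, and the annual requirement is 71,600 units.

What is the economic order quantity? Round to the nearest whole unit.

1,773 units

Optimal lot size Q* = (2 × 71,600 × £292 / £13.3)^½ ≈ 1,773.12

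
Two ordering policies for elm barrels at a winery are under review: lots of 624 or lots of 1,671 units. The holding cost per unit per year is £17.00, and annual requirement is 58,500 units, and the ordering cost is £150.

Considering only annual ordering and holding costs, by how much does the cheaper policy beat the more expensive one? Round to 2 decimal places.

£88.35

For each Q, cost = (D/Q)·S + (Q/2)·H.
TC(624) = (58,500/624)×150 + (624/2)×17 = £19,366.50
TC(1,671) = (58,500/1,671)×150 + (1,671/2)×17 = £19,454.85
|ΔTC| = |£19,366.50 − £19,454.85| = £88.35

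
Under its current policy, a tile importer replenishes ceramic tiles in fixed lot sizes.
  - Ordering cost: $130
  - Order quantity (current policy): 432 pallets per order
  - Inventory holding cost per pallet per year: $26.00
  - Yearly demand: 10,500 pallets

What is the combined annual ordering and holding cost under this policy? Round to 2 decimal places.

Orders/yr = 10,500/432 = 24.306; ordering cost = 24.306 × $130 = $3,159.72
Average inventory = 432/2 = 216; holding cost = 216 × $26 = $5,616.00
Total = $3,159.72 + $5,616.00 = $8,775.72

$8,775.72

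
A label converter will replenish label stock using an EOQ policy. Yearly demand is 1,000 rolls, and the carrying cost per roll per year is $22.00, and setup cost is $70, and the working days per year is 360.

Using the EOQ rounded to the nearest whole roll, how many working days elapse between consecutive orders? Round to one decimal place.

28.8 days

2DS/H = 2·1,000·70/22 = 6,363.64
EOQ = √6,363.64 ≈ 79.77 → Q = 80 rolls
Days between orders = 360 / (D/Q) = 360 / 12.500 ≈ 28.800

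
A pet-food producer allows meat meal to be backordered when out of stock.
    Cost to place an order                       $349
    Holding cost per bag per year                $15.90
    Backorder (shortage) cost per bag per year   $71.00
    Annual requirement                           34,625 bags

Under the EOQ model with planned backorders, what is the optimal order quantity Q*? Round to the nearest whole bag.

1,364 bags

Q* = √(2DS/H) · √((H + b)/b)
   = √(2 × 34,625 × 349 / 15.9) · √((15.9 + 71) / 71)
   = 1,232.889 × 1.1063 ≈ 1,363.97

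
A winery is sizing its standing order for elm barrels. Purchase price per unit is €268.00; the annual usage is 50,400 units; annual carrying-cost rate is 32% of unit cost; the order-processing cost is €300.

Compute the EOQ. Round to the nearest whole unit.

594 units

Carrying cost H = €268 × 32% = €85.7600/unit/yr
2DS/H = 2·50,400·300/85.76 = 352,611.94
EOQ = √352,611.94 ≈ 593.81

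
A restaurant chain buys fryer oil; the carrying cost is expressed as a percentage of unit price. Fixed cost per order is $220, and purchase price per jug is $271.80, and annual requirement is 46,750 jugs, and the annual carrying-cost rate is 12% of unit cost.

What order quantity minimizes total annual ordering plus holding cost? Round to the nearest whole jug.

H = i·C = 0.12 × $271.8 = $32.6160 per jug-year
EOQ = √(2DS/H) = √(2 × 46,750 × 220 / 32.616)
    = √(630,672.06) ≈ 794.15

794 jugs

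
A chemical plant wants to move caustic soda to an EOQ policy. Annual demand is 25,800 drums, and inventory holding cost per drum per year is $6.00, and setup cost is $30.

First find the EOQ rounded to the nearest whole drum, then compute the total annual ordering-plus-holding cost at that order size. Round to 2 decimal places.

Optimal lot size Q* = (2 × 25,800 × $30 / $6)^½ ≈ 507.94 → Q = 508 drums
Orders/yr = 25,800/508 = 50.787; ordering cost = 50.787 × $30 = $1,523.62
Average inventory = 508/2 = 254; holding cost = 254 × $6 = $1,524.00
Total = $1,523.62 + $1,524.00 = $3,047.62

$3,047.62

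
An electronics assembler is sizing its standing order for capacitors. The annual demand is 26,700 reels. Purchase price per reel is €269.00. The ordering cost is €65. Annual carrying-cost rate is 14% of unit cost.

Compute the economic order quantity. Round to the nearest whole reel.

Holding cost per reel per year: H = 14% × €269 = €37.6600
2DS/H = 2·26,700·65/37.66 = 92,166.76
EOQ = √92,166.76 ≈ 303.59

304 reels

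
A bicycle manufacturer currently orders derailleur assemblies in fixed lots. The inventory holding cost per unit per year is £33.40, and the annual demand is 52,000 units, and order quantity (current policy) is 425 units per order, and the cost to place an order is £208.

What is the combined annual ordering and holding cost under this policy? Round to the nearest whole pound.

£32,547

Orders/yr = 52,000/425 = 122.353; ordering cost = 122.353 × £208 = £25,449.41
Average inventory = 425/2 = 212.5; holding cost = 212.5 × £33.4 = £7,097.50
Total = £25,449.41 + £7,097.50 = £32,546.91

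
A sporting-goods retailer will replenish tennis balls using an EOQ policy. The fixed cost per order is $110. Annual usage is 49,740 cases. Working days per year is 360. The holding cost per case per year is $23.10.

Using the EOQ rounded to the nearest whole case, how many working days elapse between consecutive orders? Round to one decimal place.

2DS/H = 2·49,740·110/23.1 = 473,714.29
EOQ = √473,714.29 ≈ 688.27 → Q = 688 cases
Cycle time = (working days × Q)/D = (360 × 688) / 49,740 = 4.979 days

5.0 days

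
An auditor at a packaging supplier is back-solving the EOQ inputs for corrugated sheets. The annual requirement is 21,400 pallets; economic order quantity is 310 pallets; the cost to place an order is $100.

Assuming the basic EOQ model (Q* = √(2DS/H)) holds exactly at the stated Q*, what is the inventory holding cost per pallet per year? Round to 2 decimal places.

$44.54

Since Q* = (2DS/H)^½, squaring gives Q*²·H = 2DS.
H = 2DS / Q² = 2 × 21,400 × 100 / 310² = 44.5369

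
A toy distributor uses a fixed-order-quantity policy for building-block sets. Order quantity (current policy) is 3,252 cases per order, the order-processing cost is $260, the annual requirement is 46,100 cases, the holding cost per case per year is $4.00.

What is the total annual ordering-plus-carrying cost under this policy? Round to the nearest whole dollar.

$10,190

Orders/yr = 46,100/3,252 = 14.176; ordering cost = 14.176 × $260 = $3,685.73
Average inventory = 3,252/2 = 1626; holding cost = 1626 × $4 = $6,504.00
Total = $3,685.73 + $6,504.00 = $10,189.73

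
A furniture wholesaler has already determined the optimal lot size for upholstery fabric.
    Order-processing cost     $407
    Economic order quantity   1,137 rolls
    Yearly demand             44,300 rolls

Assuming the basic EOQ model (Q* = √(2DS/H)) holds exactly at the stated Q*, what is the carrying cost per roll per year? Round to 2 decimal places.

Since Q* = (2DS/H)^½, squaring gives Q*²·H = 2DS.
H = 2DS / Q² = 2 × 44,300 × 407 / 1,137² = 27.8938

$27.89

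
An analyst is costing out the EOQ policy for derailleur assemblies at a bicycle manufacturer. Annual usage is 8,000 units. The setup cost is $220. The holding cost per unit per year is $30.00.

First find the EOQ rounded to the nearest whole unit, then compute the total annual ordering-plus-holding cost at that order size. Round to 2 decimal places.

$10,276.20

Optimal lot size Q* = (2 × 8,000 × $220 / $30)^½ ≈ 342.54 → Q = 343 units
Orders/yr = 8,000/343 = 23.324; ordering cost = 23.324 × $220 = $5,131.20
Average inventory = 343/2 = 171.5; holding cost = 171.5 × $30 = $5,145.00
Total = $5,131.20 + $5,145.00 = $10,276.20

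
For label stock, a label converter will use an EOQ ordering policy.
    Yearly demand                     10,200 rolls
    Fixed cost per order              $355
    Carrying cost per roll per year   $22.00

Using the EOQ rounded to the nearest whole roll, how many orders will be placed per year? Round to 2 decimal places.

17.77 orders per year

Optimal lot size Q* = (2 × 10,200 × $355 / $22)^½ ≈ 573.74 → Q = 574
N = D/Q = 10,200/574 ≈ 17.770 orders/yr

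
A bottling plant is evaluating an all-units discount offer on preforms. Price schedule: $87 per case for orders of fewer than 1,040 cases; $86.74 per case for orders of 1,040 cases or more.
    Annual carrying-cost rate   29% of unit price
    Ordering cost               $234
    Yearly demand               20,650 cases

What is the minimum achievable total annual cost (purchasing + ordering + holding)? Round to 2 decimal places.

$1,808,907.64

H₁ = 29%×$87 = $25.2300;  H₂ = 29%×$86.74 = $25.1546
EOQ₁ = √(2×20,650×234/25.2300) = 618.91  (< 1,040, feasible at tier 1)
EOQ₂ = √(2×20,650×234/25.1546) = 619.83  (< 1,040 → use Q = 1,040 at tier-2 price)
TC(tier 1 (EOQ₁), Q≈618.9) = $1,812,164.99
TC(tier 2, Q≈1,040.0) = $1,808,907.64
Minimum at tier 2: $1,808,907.64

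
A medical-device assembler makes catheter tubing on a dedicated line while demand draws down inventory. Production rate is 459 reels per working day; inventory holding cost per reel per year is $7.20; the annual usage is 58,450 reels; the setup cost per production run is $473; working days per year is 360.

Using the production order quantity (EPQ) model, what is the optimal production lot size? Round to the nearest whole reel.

Daily demand d = 58,450/360 = 162.361; p = 459; 1 − d/p = 0.64627
EPQ = √(2DS / (H(1 − d/p)))
    = √(2 × 58,450 × 473 / (7.2 × 0.64627)) ≈ 3,447.18

3,447 reels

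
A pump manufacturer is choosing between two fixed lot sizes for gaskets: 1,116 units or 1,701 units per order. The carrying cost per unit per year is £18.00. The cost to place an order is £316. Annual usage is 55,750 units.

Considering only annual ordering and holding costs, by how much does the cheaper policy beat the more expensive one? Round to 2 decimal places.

Annual cost at Q: ordering D·S/Q plus holding Q·H/2.
TC(1,116) = (55,750/1,116)×316 + (1,116/2)×18 = £25,829.84
TC(1,701) = (55,750/1,701)×316 + (1,701/2)×18 = £25,665.85
|ΔTC| = |£25,829.84 − £25,665.85| = £163.99

£163.99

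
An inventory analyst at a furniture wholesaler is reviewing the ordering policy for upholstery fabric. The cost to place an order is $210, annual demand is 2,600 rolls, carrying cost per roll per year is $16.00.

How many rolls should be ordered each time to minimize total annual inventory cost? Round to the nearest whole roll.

2DS/H = 2·2,600·210/16 = 68,250.00
EOQ = √68,250.00 ≈ 261.25

261 rolls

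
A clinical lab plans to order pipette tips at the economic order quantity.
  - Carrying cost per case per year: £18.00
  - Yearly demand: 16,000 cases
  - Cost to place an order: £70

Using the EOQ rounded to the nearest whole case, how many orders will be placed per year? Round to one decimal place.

45.3 orders per year

EOQ = √(2DS/H) = √(2 × 16,000 × 70 / 18)
    = √(124,444.44) ≈ 352.77 → Q = 353
N = D/Q = 16,000/353 ≈ 45.326 orders/yr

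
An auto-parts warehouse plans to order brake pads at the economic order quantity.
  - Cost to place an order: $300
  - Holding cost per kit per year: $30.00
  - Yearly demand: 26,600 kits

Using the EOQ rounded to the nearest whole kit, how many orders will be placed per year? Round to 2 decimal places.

Optimal lot size Q* = (2 × 26,600 × $300 / $30)^½ ≈ 729.38 → Q = 729
N = D/Q = 26,600/729 ≈ 36.488 orders/yr

36.49 orders per year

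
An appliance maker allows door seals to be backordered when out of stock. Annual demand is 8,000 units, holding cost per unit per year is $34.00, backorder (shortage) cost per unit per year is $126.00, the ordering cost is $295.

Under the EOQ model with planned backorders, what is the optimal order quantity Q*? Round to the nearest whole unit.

420 units

Basic EOQ = √(2·8,000·295/34) = 372.590
Backorder adjustment √((H+b)/b) = √((34+126)/126) = 1.1269
Q* = 372.590 × 1.1269 ≈ 419.86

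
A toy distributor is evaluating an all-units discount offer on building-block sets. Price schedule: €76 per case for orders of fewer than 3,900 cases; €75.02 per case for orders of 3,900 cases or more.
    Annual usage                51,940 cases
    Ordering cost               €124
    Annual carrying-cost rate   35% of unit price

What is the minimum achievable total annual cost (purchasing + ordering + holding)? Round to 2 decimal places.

€3,949,391.38

H₁ = 35%×€76 = €26.6000;  H₂ = 35%×€75.02 = €26.2570
EOQ₁ = √(2×51,940×124/26.6000) = 695.88  (< 3,900, feasible at tier 1)
EOQ₂ = √(2×51,940×124/26.2570) = 700.41  (< 3,900 → use Q = 3,900 at tier-2 price)
TC(tier 1 (EOQ₁), Q≈695.9) = €3,965,950.48
TC(tier 2, Q≈3,900.0) = €3,949,391.38
Minimum at tier 2: €3,949,391.38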